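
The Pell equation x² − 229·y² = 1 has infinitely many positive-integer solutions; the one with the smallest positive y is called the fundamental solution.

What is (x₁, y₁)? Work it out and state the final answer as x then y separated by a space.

5848201 386460

√229 = [15; 7,1,1,7,30, …], period ℓ=5 (odd) → k=9
a_0=15:  p_0=15·1+0=15,  q_0=15·0+1=1
a_1=7:  p_1=7·15+1=106,  q_1=7·1+0=7
a_2=1:  p_2=1·106+15=121,  q_2=1·7+1=8
…
a_4=7:  p_4=7·227+121=1710,  q_4=7·15+8=113
a_5=30:  p_5=30·1710+227=51527,  q_5=30·113+15=3405
a_6=7:  p_6=7·51527+1710=362399,  q_6=7·3405+113=23948
a_7=1:  p_7=1·362399+51527=413926,  q_7=1·23948+3405=27353
a_8=1:  p_8=1·413926+362399=776325,  q_8=1·27353+23948=51301
a_9=7:  p_9=7·776325+413926=5848201,  q_9=7·51301+27353=386460
→ (5848201, 386460).  Check: 5848201²=34201454936401, 229·386460²=34201454936400, difference 1.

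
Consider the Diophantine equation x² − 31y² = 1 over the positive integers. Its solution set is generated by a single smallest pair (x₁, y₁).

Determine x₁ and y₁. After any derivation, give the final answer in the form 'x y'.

[5; 1,1,3,5,3,1,1,10] for √31; ℓ=8 ⇒ convergent index 7
k=0  a_k=5  p_k/q_k = 5/1
…
k=3  a_k=3  p_k/q_k = 39/7
…
k=5  a_k=3  p_k/q_k = 657/118
k=6  a_k=1  p_k/q_k = 863/155
k=7  a_k=1  p_k/q_k = 1520/273
(x₁, y₁) = (1520, 273);  1520² − 31·273² = 1 ✓

1520 273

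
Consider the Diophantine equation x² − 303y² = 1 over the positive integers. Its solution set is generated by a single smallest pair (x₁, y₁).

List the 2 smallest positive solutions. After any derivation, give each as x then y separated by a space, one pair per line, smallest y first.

√303 = [17; 2,2,5,2,2,34, …], period ℓ=6 (even) → k=5
step 0: (17, 1)  from 17·(1,0) + (0,1)
…
step 3: (470, 27)  from 5·(87,5) + (35,2)
step 4: (1027, 59)  from 2·(470,27) + (87,5)
step 5: (2524, 145)  from 2·(1027,59) + (470,27)
fundamental: x₁=2524, y₁=145  (since 6370576 − 303·21025 = 1)
n=2: (2524,145)∘(2524,145) = (2524·2524+303·145·145, 2524·145+145·2524) = (12741151,731960)

2524 145
12741151 731960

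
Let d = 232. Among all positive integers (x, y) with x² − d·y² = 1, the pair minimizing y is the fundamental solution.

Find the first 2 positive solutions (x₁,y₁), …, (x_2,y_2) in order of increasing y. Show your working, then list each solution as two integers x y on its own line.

19603 1287
768555217 50458122

d=232: √d = [15; 4,3,7,3,4,30] (ℓ=6, even), read p_5/q_5
i=0: a=15 ⇒ p=15, q=1
…
i=3: a=7 ⇒ p=1447, q=95
i=4: a=3 ⇒ p=4539, q=298
i=5: a=4 ⇒ p=19603, q=1287
(x₁, y₁) = (19603, 1287);  19603² − 232·1287² = 1 ✓
n=2: (19603,1287)∘(19603,1287) = (19603·19603+232·1287·1287, 19603·1287+1287·19603) = (768555217,50458122)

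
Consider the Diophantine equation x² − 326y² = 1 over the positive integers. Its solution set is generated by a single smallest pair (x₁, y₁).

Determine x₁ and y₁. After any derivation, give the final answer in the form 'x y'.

325 18

[18; 18,36] for √326; ℓ=2 ⇒ convergent index 1
i=0: a=18 ⇒ p=18, q=1
i=1: a=18 ⇒ p=325, q=18
fundamental: x₁=325, y₁=18  (since 105625 − 326·324 = 1)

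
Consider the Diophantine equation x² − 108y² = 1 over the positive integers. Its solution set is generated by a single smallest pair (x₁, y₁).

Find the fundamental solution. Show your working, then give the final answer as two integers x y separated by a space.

1351 130

[10; 2,1,1,4,1,1,2,20] for √108; ℓ=8 ⇒ convergent index 7
a_0=10:  p_0=10·1+0=10,  q_0=10·0+1=1
a_1=2:  p_1=2·10+1=21,  q_1=2·1+0=2
a_2=1:  p_2=1·21+10=31,  q_2=1·2+1=3
…
a_4=4:  p_4=4·52+31=239,  q_4=4·5+3=23
a_5=1:  p_5=1·239+52=291,  q_5=1·23+5=28
a_6=1:  p_6=1·291+239=530,  q_6=1·28+23=51
a_7=2:  p_7=2·530+291=1351,  q_7=2·51+28=130
fundamental: x₁=1351, y₁=130  (since 1825201 − 108·16900 = 1)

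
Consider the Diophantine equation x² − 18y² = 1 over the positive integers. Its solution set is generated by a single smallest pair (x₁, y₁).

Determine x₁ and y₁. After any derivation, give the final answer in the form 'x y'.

[4; 4,8] for √18; ℓ=2 ⇒ convergent index 1
step 0: (4, 1)  from 4·(1,0) + (0,1)
step 1: (17, 4)  from 4·(4,1) + (1,0)
→ (17, 4).  Check: 17²=289, 18·4²=288, difference 1.

17 4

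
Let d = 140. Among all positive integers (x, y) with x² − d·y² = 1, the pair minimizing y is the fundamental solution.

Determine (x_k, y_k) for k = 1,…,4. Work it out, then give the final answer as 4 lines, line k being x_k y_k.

[11; 1,4,1,22] for √140; ℓ=4 ⇒ convergent index 3
step 0: (11, 1)  from 11·(1,0) + (0,1)
…
step 2: (59, 5)  from 4·(12,1) + (11,1)
step 3: (71, 6)  from 1·(59,5) + (12,1)
→ (71, 6).  Check: 71²=5041, 140·6²=5040, difference 1.
(x_2, y_2) = (71·71 + 140·6·6, 71·6 + 6·71) = (10081, 852)
(x_3, y_3) = (71·10081 + 140·6·852, 71·852 + 6·10081) = (1431431, 120978)
(x_4, y_4) = (71·1431431 + 140·6·120978, 71·120978 + 6·1431431) = (203253121, 17178024)

71 6
10081 852
1431431 120978
203253121 17178024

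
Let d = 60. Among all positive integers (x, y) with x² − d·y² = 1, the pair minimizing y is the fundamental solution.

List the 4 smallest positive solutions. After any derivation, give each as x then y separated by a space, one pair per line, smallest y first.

31 4
1921 248
119071 15372
7380481 952816

√60 = [7; 1,2,1,14, …], period ℓ=4 (even) → k=3
i=0: a=7 ⇒ p=7, q=1
i=1: a=1 ⇒ p=8, q=1
i=2: a=2 ⇒ p=23, q=3
i=3: a=1 ⇒ p=31, q=4
(x₁, y₁) = (31, 4);  31² − 60·4² = 1 ✓
(x_2, y_2) = (31·31 + 60·4·4, 31·4 + 4·31) = (1921, 248)
(x_3, y_3) = (31·1921 + 60·4·248, 31·248 + 4·1921) = (119071, 15372)
(x_4, y_4) = (31·119071 + 60·4·15372, 31·15372 + 4·119071) = (7380481, 952816)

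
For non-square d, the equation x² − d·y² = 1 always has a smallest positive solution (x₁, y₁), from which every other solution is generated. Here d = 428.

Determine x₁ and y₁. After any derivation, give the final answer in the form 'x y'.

1850887 89466

d=428: √d = [20; 1,2,4,1,5,10,5,1,4,2,1,40] (ℓ=12, even), read p_11/q_11
k=0  a_k=20  p_k/q_k = 20/1
k=1  a_k=1  p_k/q_k = 21/1
k=2  a_k=2  p_k/q_k = 62/3
…
k=4  a_k=1  p_k/q_k = 331/16
k=5  a_k=5  p_k/q_k = 1924/93
k=6  a_k=10  p_k/q_k = 19571/946
k=7  a_k=5  p_k/q_k = 99779/4823
k=8  a_k=1  p_k/q_k = 119350/5769
k=9  a_k=4  p_k/q_k = 577179/27899
k=10  a_k=2  p_k/q_k = 1273708/61567
k=11  a_k=1  p_k/q_k = 1850887/89466
→ (1850887, 89466).  Check: 1850887²=3425782686769, 428·89466²=3425782686768, difference 1.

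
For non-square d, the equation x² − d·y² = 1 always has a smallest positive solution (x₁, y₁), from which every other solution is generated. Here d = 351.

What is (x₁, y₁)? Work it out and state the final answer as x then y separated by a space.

√351 = [18; 1,2,1,3,2,2,2,3,1,2,1,36, …], period ℓ=12 (even) → k=11
a_0=18:  p_0=18·1+0=18,  q_0=18·0+1=1
…
a_4=3:  p_4=3·75+56=281,  q_4=3·4+3=15
a_5=2:  p_5=2·281+75=637,  q_5=2·15+4=34
…
a_8=3:  p_8=3·3747+1555=12796,  q_8=3·200+83=683
…
a_10=2:  p_10=2·16543+12796=45882,  q_10=2·883+683=2449
a_11=1:  p_11=1·45882+16543=62425,  q_11=1·2449+883=3332
(x₁, y₁) = (62425, 3332);  62425² − 351·3332² = 1 ✓

62425 3332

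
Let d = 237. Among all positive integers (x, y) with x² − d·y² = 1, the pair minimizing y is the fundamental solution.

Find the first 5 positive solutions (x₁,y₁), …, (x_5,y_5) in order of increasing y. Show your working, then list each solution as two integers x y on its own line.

228151 14820
104105757601 6762395640
47503665404623351 3085694655308460
21676017531356338550401 1408008642599798519280
9890810151545456327820453751 642477159632487569289194100

[15; 2,1,1,7,10,7,1,1,2,30] for √237; ℓ=10 ⇒ convergent index 9
k=0  a_k=15  p_k/q_k = 15/1
k=1  a_k=2  p_k/q_k = 31/2
k=2  a_k=1  p_k/q_k = 46/3
k=3  a_k=1  p_k/q_k = 77/5
k=4  a_k=7  p_k/q_k = 585/38
k=5  a_k=10  p_k/q_k = 5927/385
…
k=8  a_k=1  p_k/q_k = 90075/5851
k=9  a_k=2  p_k/q_k = 228151/14820
(x₁, y₁) = (228151, 14820);  228151² − 237·14820² = 1 ✓
n=2: (228151,14820)∘(228151,14820) = (228151·228151+237·14820·14820, 228151·14820+14820·228151) = (104105757601,6762395640)
n=3: (104105757601,6762395640)∘(228151,14820) = (228151·104105757601+237·14820·6762395640, 228151·6762395640+14820·104105757601) = (47503665404623351,3085694655308460)
n=4: (47503665404623351,3085694655308460)∘(228151,14820) = (228151·47503665404623351+237·14820·3085694655308460, 228151·3085694655308460+14820·47503665404623351) = (21676017531356338550401,1408008642599798519280)
n=5: (21676017531356338550401,1408008642599798519280)∘(228151,14820) = (228151·21676017531356338550401+237·14820·1408008642599798519280, 228151·1408008642599798519280+14820·21676017531356338550401) = (9890810151545456327820453751,642477159632487569289194100)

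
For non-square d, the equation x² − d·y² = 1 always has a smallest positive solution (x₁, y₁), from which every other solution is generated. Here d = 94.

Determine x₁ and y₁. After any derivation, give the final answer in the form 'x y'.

d=94: √d = [9; 1,2,3,1,1,…,2,1,18] (ℓ=16, even), read p_15/q_15
i=0: a=9 ⇒ p=9, q=1
i=1: a=1 ⇒ p=10, q=1
…
i=3: a=3 ⇒ p=97, q=10
i=4: a=1 ⇒ p=126, q=13
i=5: a=1 ⇒ p=223, q=23
…
i=8: a=8 ⇒ p=12953, q=1336
i=9: a=1 ⇒ p=14417, q=1487
…
i=12: a=1 ⇒ p=184493, q=19029
…
i=14: a=2 ⇒ p=1490361, q=153719
i=15: a=1 ⇒ p=2143295, q=221064
(x₁, y₁) = (2143295, 221064);  2143295² − 94·221064² = 1 ✓

2143295 221064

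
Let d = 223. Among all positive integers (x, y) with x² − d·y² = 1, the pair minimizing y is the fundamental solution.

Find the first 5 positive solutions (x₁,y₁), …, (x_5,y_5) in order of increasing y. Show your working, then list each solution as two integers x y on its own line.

[14; 1,13,1,28] for √223; ℓ=4 ⇒ convergent index 3
a_0=14:  p_0=14·1+0=14,  q_0=14·0+1=1
…
a_2=13:  p_2=13·15+14=209,  q_2=13·1+1=14
a_3=1:  p_3=1·209+15=224,  q_3=1·14+1=15
→ (224, 15).  Check: 224²=50176, 223·15²=50175, difference 1.
k=2:  x_2 = 224·224+223·15·15 = 100351,  y_2 = 224·15+15·224 = 6720
k=3:  x_3 = 224·100351+223·15·6720 = 44957024,  y_3 = 224·6720+15·100351 = 3010545
k=4:  x_4 = 224·44957024+223·15·3010545 = 20140646401,  y_4 = 224·3010545+15·44957024 = 1348717440
k=5:  x_5 = 224·20140646401+223·15·1348717440 = 9022964630624,  y_5 = 224·1348717440+15·20140646401 = 604222402575

224 15
100351 6720
44957024 3010545
20140646401 1348717440
9022964630624 604222402575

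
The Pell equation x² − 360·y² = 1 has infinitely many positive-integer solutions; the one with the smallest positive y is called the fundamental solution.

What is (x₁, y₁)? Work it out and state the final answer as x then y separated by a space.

19 1

√360 = [18; 1,36, …], period ℓ=2 (even) → k=1
k=0  a_k=18  p_k/q_k = 18/1
k=1  a_k=1  p_k/q_k = 19/1
→ (19, 1).  Check: 19²=361, 360·1²=360, difference 1.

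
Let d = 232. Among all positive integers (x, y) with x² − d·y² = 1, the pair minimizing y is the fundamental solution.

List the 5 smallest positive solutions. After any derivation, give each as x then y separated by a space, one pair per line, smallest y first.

19603 1287
768555217 50458122
30131975818099 1978261129845
1181354243155834177 77559705806244948
46316174427035658925363 3040805823861378301443

[15; 4,3,7,3,4,30] for √232; ℓ=6 ⇒ convergent index 5
step 0: (15, 1)  from 15·(1,0) + (0,1)
…
step 4: (4539, 298)  from 3·(1447,95) + (198,13)
step 5: (19603, 1287)  from 4·(4539,298) + (1447,95)
(x₁, y₁) = (19603, 1287);  19603² − 232·1287² = 1 ✓
k=2:  x_2 = 19603·19603+232·1287·1287 = 768555217,  y_2 = 19603·1287+1287·19603 = 50458122
k=3:  x_3 = 19603·768555217+232·1287·50458122 = 30131975818099,  y_3 = 19603·50458122+1287·768555217 = 1978261129845
k=4:  x_4 = 19603·30131975818099+232·1287·1978261129845 = 1181354243155834177,  y_4 = 19603·1978261129845+1287·30131975818099 = 77559705806244948
k=5:  x_5 = 19603·1181354243155834177+232·1287·77559705806244948 = 46316174427035658925363,  y_5 = 19603·77559705806244948+1287·1181354243155834177 = 3040805823861378301443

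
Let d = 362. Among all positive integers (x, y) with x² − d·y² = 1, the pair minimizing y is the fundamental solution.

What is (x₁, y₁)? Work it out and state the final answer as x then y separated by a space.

723 38

√362 = [19; 38, …], period ℓ=1 (odd) → k=1
i=0: a=19 ⇒ p=19, q=1
i=1: a=38 ⇒ p=723, q=38
→ (723, 38).  Check: 723²=522729, 362·38²=522728, difference 1.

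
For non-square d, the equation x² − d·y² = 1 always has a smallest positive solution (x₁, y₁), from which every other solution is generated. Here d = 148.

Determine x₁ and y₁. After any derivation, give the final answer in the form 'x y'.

73 6

√148 = [12; 6,24, …], period ℓ=2 (even) → k=1
k=0  a_k=12  p_k/q_k = 12/1
k=1  a_k=6  p_k/q_k = 73/6
→ (73, 6).  Check: 73²=5329, 148·6²=5328, difference 1.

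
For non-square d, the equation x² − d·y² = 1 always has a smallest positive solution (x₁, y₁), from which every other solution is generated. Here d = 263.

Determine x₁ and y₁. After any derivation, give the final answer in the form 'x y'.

139128 8579

[16; 4,1,1,1,1,15,1,1,1,1,4,32] for √263; ℓ=12 ⇒ convergent index 11
i=0: a=16 ⇒ p=16, q=1
…
i=2: a=1 ⇒ p=81, q=5
…
i=5: a=1 ⇒ p=373, q=23
…
i=8: a=1 ⇒ p=12017, q=741
…
i=10: a=1 ⇒ p=30229, q=1864
i=11: a=4 ⇒ p=139128, q=8579
(x₁, y₁) = (139128, 8579);  139128² − 263·8579² = 1 ✓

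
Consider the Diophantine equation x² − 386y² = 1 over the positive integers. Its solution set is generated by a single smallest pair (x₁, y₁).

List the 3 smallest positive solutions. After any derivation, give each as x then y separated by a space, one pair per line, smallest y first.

d=386: √d = [19; 1,1,1,4,1,18,1,4,1,1,1,38] (ℓ=12, even), read p_11/q_11
k=0  a_k=19  p_k/q_k = 19/1
k=1  a_k=1  p_k/q_k = 20/1
k=2  a_k=1  p_k/q_k = 39/2
…
k=4  a_k=4  p_k/q_k = 275/14
k=5  a_k=1  p_k/q_k = 334/17
k=6  a_k=18  p_k/q_k = 6287/320
k=7  a_k=1  p_k/q_k = 6621/337
k=8  a_k=4  p_k/q_k = 32771/1668
…
k=10  a_k=1  p_k/q_k = 72163/3673
k=11  a_k=1  p_k/q_k = 111555/5678
fundamental: x₁=111555, y₁=5678  (since 12444518025 − 386·32239684 = 1)
k=2:  x_2 = 111555·111555+386·5678·5678 = 24889036049,  y_2 = 111555·5678+5678·111555 = 1266818580
k=3:  x_3 = 111555·24889036049+386·5678·1266818580 = 5552992832780835,  y_3 = 111555·1266818580+5678·24889036049 = 282639893378122

111555 5678
24889036049 1266818580
5552992832780835 282639893378122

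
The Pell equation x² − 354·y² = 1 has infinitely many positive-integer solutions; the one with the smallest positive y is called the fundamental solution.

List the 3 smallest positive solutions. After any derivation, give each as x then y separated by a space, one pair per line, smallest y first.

[18; 1,4,2,2,18,2,2,4,1,36] for √354; ℓ=10 ⇒ convergent index 9
step 0: (18, 1)  from 18·(1,0) + (0,1)
step 1: (19, 1)  from 1·(18,1) + (1,0)
step 2: (94, 5)  from 4·(19,1) + (18,1)
step 3: (207, 11)  from 2·(94,5) + (19,1)
…
step 5: (9351, 497)  from 18·(508,27) + (207,11)
step 6: (19210, 1021)  from 2·(9351,497) + (508,27)
…
step 8: (210294, 11177)  from 4·(47771,2539) + (19210,1021)
step 9: (258065, 13716)  from 1·(210294,11177) + (47771,2539)
→ (258065, 13716).  Check: 258065²=66597544225, 354·13716²=66597544224, difference 1.
(258065+13716√354)^2 = 133195088449 + 7079239080√354
(258065+13716√354)^3 = 68745981000924305 + 3653807666346684√354

258065 13716
133195088449 7079239080
68745981000924305 3653807666346684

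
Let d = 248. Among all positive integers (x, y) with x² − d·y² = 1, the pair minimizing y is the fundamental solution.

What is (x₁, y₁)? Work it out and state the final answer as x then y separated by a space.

63 4

d=248: √d = [15; 1,2,1,30] (ℓ=4, even), read p_3/q_3
step 0: (15, 1)  from 15·(1,0) + (0,1)
…
step 2: (47, 3)  from 2·(16,1) + (15,1)
step 3: (63, 4)  from 1·(47,3) + (16,1)
(x₁, y₁) = (63, 4);  63² − 248·4² = 1 ✓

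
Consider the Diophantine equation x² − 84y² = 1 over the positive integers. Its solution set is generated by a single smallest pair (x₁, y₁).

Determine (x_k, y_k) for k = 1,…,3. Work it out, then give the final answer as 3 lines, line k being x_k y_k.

[9; 6,18] for √84; ℓ=2 ⇒ convergent index 1
a_0=9:  p_0=9·1+0=9,  q_0=9·0+1=1
a_1=6:  p_1=6·9+1=55,  q_1=6·1+0=6
fundamental: x₁=55, y₁=6  (since 3025 − 84·36 = 1)
(x_2, y_2) = (55·55 + 84·6·6, 55·6 + 6·55) = (6049, 660)
(x_3, y_3) = (55·6049 + 84·6·660, 55·660 + 6·6049) = (665335, 72594)

55 6
6049 660
665335 72594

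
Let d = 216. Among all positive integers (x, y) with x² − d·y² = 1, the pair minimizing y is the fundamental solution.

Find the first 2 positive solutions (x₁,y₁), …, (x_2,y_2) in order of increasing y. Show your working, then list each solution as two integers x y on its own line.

485 33
470449 32010

√216 = [14; 1,2,3,2,1,28, …], period ℓ=6 (even) → k=5
i=0: a=14 ⇒ p=14, q=1
i=1: a=1 ⇒ p=15, q=1
i=2: a=2 ⇒ p=44, q=3
…
i=4: a=2 ⇒ p=338, q=23
i=5: a=1 ⇒ p=485, q=33
fundamental: x₁=485, y₁=33  (since 235225 − 216·1089 = 1)
(485+33√216)^2 = 470449 + 32010√216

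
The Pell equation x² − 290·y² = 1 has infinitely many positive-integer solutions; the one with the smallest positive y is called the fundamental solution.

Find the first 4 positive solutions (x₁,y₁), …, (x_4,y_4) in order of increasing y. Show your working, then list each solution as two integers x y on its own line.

[17; 34] for √290; ℓ=1 ⇒ convergent index 1
i=0: a=17 ⇒ p=17, q=1
i=1: a=34 ⇒ p=579, q=34
(x₁, y₁) = (579, 34);  579² − 290·34² = 1 ✓
(579+34√290)^2 = 670481 + 39372√290
(579+34√290)^3 = 776416419 + 45592742√290
(579+34√290)^4 = 899089542721 + 52796355864√290

579 34
670481 39372
776416419 45592742
899089542721 52796355864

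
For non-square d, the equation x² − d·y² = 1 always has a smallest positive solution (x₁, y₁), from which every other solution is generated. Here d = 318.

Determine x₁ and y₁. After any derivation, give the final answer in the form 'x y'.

107 6

√318 → a₀=17, period (1,4,1,34); ℓ=4 even so k=3
k=0  a_k=17  p_k/q_k = 17/1
k=1  a_k=1  p_k/q_k = 18/1
k=2  a_k=4  p_k/q_k = 89/5
k=3  a_k=1  p_k/q_k = 107/6
→ (107, 6).  Check: 107²=11449, 318·6²=11448, difference 1.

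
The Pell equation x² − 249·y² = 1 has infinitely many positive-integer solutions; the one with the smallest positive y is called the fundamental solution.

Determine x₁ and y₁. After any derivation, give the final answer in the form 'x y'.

√249 → a₀=15, period (1,3,1,1,5,…,3,1,30); ℓ=16 even so k=15
a_0=15:  p_0=15·1+0=15,  q_0=15·0+1=1
a_1=1:  p_1=1·15+1=16,  q_1=1·1+0=1
…
a_4=1:  p_4=1·79+63=142,  q_4=1·5+4=9
a_5=5:  p_5=5·142+79=789,  q_5=5·9+5=50
…
a_7=3:  p_7=3·931+789=3582,  q_7=3·59+50=227
…
a_10=1:  p_10=1·113835+36751=150586,  q_10=1·7214+2329=9543
…
a_13=1:  p_13=1·1017351+866765=1884116,  q_13=1·64472+54929=119401
a_14=3:  p_14=3·1884116+1017351=6669699,  q_14=3·119401+64472=422675
a_15=1:  p_15=1·6669699+1884116=8553815,  q_15=1·422675+119401=542076
(x₁, y₁) = (8553815, 542076);  8553815² − 249·542076² = 1 ✓

8553815 542076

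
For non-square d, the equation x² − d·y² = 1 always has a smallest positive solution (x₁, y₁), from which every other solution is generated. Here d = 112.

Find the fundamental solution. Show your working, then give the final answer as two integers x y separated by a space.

√112 = [10; 1,1,2,1,1,20, …], period ℓ=6 (even) → k=5
step 0: (10, 1)  from 10·(1,0) + (0,1)
…
step 4: (74, 7)  from 1·(53,5) + (21,2)
step 5: (127, 12)  from 1·(74,7) + (53,5)
(x₁, y₁) = (127, 12);  127² − 112·12² = 1 ✓

127 12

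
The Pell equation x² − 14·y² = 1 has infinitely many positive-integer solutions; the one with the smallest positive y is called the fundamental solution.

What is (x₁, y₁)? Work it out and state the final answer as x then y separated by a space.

[3; 1,2,1,6] for √14; ℓ=4 ⇒ convergent index 3
k=0  a_k=3  p_k/q_k = 3/1
…
k=2  a_k=2  p_k/q_k = 11/3
k=3  a_k=1  p_k/q_k = 15/4
(x₁, y₁) = (15, 4);  15² − 14·4² = 1 ✓

15 4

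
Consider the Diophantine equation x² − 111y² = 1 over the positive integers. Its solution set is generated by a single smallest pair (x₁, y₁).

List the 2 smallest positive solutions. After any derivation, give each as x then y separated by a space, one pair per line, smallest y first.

295 28
174049 16520

√111 → a₀=10, period (1,1,6,1,1,20); ℓ=6 even so k=5
k=0  a_k=10  p_k/q_k = 10/1
k=1  a_k=1  p_k/q_k = 11/1
k=2  a_k=1  p_k/q_k = 21/2
k=3  a_k=6  p_k/q_k = 137/13
k=4  a_k=1  p_k/q_k = 158/15
k=5  a_k=1  p_k/q_k = 295/28
→ (295, 28).  Check: 295²=87025, 111·28²=87024, difference 1.
(295+28√111)^2 = 174049 + 16520√111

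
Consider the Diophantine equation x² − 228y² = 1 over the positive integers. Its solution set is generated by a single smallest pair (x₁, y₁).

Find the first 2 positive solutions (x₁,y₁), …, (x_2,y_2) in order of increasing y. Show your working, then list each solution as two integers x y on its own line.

151 10
45601 3020

√228 → a₀=15, period (10,30); ℓ=2 even so k=1
a_0=15:  p_0=15·1+0=15,  q_0=15·0+1=1
a_1=10:  p_1=10·15+1=151,  q_1=10·1+0=10
→ (151, 10).  Check: 151²=22801, 228·10²=22800, difference 1.
k=2:  x_2 = 151·151+228·10·10 = 45601,  y_2 = 151·10+10·151 = 3020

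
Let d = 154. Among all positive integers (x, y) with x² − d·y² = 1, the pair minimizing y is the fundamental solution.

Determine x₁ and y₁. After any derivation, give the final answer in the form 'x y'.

21295 1716

d=154: √d = [12; 2,2,3,1,2,1,3,2,2,24] (ℓ=10, even), read p_9/q_9
step 0: (12, 1)  from 12·(1,0) + (0,1)
…
step 2: (62, 5)  from 2·(25,2) + (12,1)
step 3: (211, 17)  from 3·(62,5) + (25,2)
…
step 6: (1030, 83)  from 1·(757,61) + (273,22)
…
step 8: (8724, 703)  from 2·(3847,310) + (1030,83)
step 9: (21295, 1716)  from 2·(8724,703) + (3847,310)
(x₁, y₁) = (21295, 1716);  21295² − 154·1716² = 1 ✓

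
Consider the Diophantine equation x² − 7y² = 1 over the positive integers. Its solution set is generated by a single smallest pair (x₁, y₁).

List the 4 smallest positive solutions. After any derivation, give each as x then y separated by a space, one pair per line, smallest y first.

d=7: √d = [2; 1,1,1,4] (ℓ=4, even), read p_3/q_3
step 0: (2, 1)  from 2·(1,0) + (0,1)
…
step 2: (5, 2)  from 1·(3,1) + (2,1)
step 3: (8, 3)  from 1·(5,2) + (3,1)
(x₁, y₁) = (8, 3);  8² − 7·3² = 1 ✓
(8+3√7)^2 = 127 + 48√7
(8+3√7)^3 = 2024 + 765√7
(8+3√7)^4 = 32257 + 12192√7

8 3
127 48
2024 765
32257 12192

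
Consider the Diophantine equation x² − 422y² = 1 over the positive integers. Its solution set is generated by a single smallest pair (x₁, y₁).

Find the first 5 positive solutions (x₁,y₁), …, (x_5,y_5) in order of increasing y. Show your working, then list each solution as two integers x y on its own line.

7022501 341850
98631040590001 4801283933700
1385273162348638202501 67434042451384025550
19456164335732849620362360001 947111261097768740333867400
273261867007695159110526238300562501 13302179556340616719484196916709250

[20; 1,1,5,2,1,…,1,1,40] for √422; ℓ=14 ⇒ convergent index 13
k=0  a_k=20  p_k/q_k = 20/1
…
k=9  a_k=1  p_k/q_k = 217526/10589
…
k=11  a_k=5  p_k/q_k = 3211821/156349
k=12  a_k=1  p_k/q_k = 3810680/185501
k=13  a_k=1  p_k/q_k = 7022501/341850
fundamental: x₁=7022501, y₁=341850  (since 49315520295001 − 422·116861422500 = 1)
n=2: (7022501,341850)∘(7022501,341850) = (7022501·7022501+422·341850·341850, 7022501·341850+341850·7022501) = (98631040590001,4801283933700)
n=3: (98631040590001,4801283933700)∘(7022501,341850) = (7022501·98631040590001+422·341850·4801283933700, 7022501·4801283933700+341850·98631040590001) = (1385273162348638202501,67434042451384025550)
n=4: (1385273162348638202501,67434042451384025550)∘(7022501,341850) = (7022501·1385273162348638202501+422·341850·67434042451384025550, 7022501·67434042451384025550+341850·1385273162348638202501) = (19456164335732849620362360001,947111261097768740333867400)
n=5: (19456164335732849620362360001,947111261097768740333867400)∘(7022501,341850) = (7022501·19456164335732849620362360001+422·341850·947111261097768740333867400, 7022501·947111261097768740333867400+341850·19456164335732849620362360001) = (273261867007695159110526238300562501,13302179556340616719484196916709250)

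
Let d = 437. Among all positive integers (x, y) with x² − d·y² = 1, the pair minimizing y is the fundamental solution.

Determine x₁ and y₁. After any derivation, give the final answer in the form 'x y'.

4599 220

d=437: √d = [20; 1,9,2,9,1,40] (ℓ=6, even), read p_5/q_5
a_0=20:  p_0=20·1+0=20,  q_0=20·0+1=1
a_1=1:  p_1=1·20+1=21,  q_1=1·1+0=1
…
a_4=9:  p_4=9·439+209=4160,  q_4=9·21+10=199
a_5=1:  p_5=1·4160+439=4599,  q_5=1·199+21=220
fundamental: x₁=4599, y₁=220  (since 21150801 − 437·48400 = 1)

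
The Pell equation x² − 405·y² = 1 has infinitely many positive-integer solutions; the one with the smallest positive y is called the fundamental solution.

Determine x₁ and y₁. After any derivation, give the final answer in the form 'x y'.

161 8

[20; 8,40] for √405; ℓ=2 ⇒ convergent index 1
k=0  a_k=20  p_k/q_k = 20/1
k=1  a_k=8  p_k/q_k = 161/8
→ (161, 8).  Check: 161²=25921, 405·8²=25920, difference 1.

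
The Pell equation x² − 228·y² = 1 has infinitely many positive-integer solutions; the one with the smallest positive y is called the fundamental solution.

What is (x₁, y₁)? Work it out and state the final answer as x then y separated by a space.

151 10

√228 = [15; 10,30, …], period ℓ=2 (even) → k=1
step 0: (15, 1)  from 15·(1,0) + (0,1)
step 1: (151, 10)  from 10·(15,1) + (1,0)
→ (151, 10).  Check: 151²=22801, 228·10²=22800, difference 1.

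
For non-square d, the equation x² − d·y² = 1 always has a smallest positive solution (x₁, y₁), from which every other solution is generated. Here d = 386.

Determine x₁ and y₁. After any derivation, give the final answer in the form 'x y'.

√386 = [19; 1,1,1,4,1,18,1,4,1,1,1,38, …], period ℓ=12 (even) → k=11
i=0: a=19 ⇒ p=19, q=1
i=1: a=1 ⇒ p=20, q=1
…
i=3: a=1 ⇒ p=59, q=3
…
i=5: a=1 ⇒ p=334, q=17
i=6: a=18 ⇒ p=6287, q=320
i=7: a=1 ⇒ p=6621, q=337
…
i=9: a=1 ⇒ p=39392, q=2005
i=10: a=1 ⇒ p=72163, q=3673
i=11: a=1 ⇒ p=111555, q=5678
→ (111555, 5678).  Check: 111555²=12444518025, 386·5678²=12444518024, difference 1.

111555 5678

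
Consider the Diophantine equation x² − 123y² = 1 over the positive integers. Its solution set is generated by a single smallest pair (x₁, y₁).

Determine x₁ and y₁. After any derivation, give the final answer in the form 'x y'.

122 11

√123 = [11; 11,22, …], period ℓ=2 (even) → k=1
k=0  a_k=11  p_k/q_k = 11/1
k=1  a_k=11  p_k/q_k = 122/11
→ (122, 11).  Check: 122²=14884, 123·11²=14883, difference 1.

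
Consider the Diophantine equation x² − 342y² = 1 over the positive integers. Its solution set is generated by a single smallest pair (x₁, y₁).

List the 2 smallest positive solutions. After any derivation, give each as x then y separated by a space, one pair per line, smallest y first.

37 2
2737 148

d=342: √d = [18; 2,36] (ℓ=2, even), read p_1/q_1
step 0: (18, 1)  from 18·(1,0) + (0,1)
step 1: (37, 2)  from 2·(18,1) + (1,0)
(x₁, y₁) = (37, 2);  37² − 342·2² = 1 ✓
k=2:  x_2 = 37·37+342·2·2 = 2737,  y_2 = 37·2+2·37 = 148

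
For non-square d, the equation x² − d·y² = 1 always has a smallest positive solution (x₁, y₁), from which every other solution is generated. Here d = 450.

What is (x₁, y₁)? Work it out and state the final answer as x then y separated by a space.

[21; 4,1,2,4,2,1,4,42] for √450; ℓ=8 ⇒ convergent index 7
k=0  a_k=21  p_k/q_k = 21/1
k=1  a_k=4  p_k/q_k = 85/4
…
k=3  a_k=2  p_k/q_k = 297/14
k=4  a_k=4  p_k/q_k = 1294/61
…
k=6  a_k=1  p_k/q_k = 4179/197
k=7  a_k=4  p_k/q_k = 19601/924
fundamental: x₁=19601, y₁=924  (since 384199201 − 450·853776 = 1)

19601 924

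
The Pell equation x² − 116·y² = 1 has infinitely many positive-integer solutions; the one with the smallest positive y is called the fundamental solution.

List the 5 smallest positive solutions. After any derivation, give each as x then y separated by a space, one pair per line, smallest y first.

9801 910
192119201 17837820
3765920568201 349656946730
73819574785756801 6853975451963640
1447011301184484245001 134351626459734324550

[10; 1,3,2,1,4,1,2,3,1,20] for √116; ℓ=10 ⇒ convergent index 9
k=0  a_k=10  p_k/q_k = 10/1
…
k=2  a_k=3  p_k/q_k = 43/4
…
k=4  a_k=1  p_k/q_k = 140/13
…
k=6  a_k=1  p_k/q_k = 797/74
…
k=8  a_k=3  p_k/q_k = 7550/701
k=9  a_k=1  p_k/q_k = 9801/910
(x₁, y₁) = (9801, 910);  9801² − 116·910² = 1 ✓
n=2: (9801,910)∘(9801,910) = (9801·9801+116·910·910, 9801·910+910·9801) = (192119201,17837820)
n=3: (192119201,17837820)∘(9801,910) = (9801·192119201+116·910·17837820, 9801·17837820+910·192119201) = (3765920568201,349656946730)
n=4: (3765920568201,349656946730)∘(9801,910) = (9801·3765920568201+116·910·349656946730, 9801·349656946730+910·3765920568201) = (73819574785756801,6853975451963640)
n=5: (73819574785756801,6853975451963640)∘(9801,910) = (9801·73819574785756801+116·910·6853975451963640, 9801·6853975451963640+910·73819574785756801) = (1447011301184484245001,134351626459734324550)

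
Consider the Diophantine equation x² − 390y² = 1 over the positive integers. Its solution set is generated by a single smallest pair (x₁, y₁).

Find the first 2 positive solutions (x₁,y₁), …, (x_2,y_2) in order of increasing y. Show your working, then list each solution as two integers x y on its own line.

d=390: √d = [19; 1,2,1,38] (ℓ=4, even), read p_3/q_3
k=0  a_k=19  p_k/q_k = 19/1
…
k=2  a_k=2  p_k/q_k = 59/3
k=3  a_k=1  p_k/q_k = 79/4
(x₁, y₁) = (79, 4);  79² − 390·4² = 1 ✓
n=2: (79,4)∘(79,4) = (79·79+390·4·4, 79·4+4·79) = (12481,632)

79 4
12481 632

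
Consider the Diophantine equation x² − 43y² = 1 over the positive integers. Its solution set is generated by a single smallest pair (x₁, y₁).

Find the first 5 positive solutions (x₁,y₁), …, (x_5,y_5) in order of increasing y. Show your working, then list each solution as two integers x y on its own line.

[6; 1,1,3,1,5,1,3,1,1,12] for √43; ℓ=10 ⇒ convergent index 9
k=0  a_k=6  p_k/q_k = 6/1
k=1  a_k=1  p_k/q_k = 7/1
k=2  a_k=1  p_k/q_k = 13/2
…
k=5  a_k=5  p_k/q_k = 341/52
…
k=7  a_k=3  p_k/q_k = 1541/235
k=8  a_k=1  p_k/q_k = 1941/296
k=9  a_k=1  p_k/q_k = 3482/531
fundamental: x₁=3482, y₁=531  (since 12124324 − 43·281961 = 1)
n=2: (3482,531)∘(3482,531) = (3482·3482+43·531·531, 3482·531+531·3482) = (24248647,3697884)
n=3: (24248647,3697884)∘(3482,531) = (3482·24248647+43·531·3697884, 3482·3697884+531·24248647) = (168867574226,25752063645)
n=4: (168867574226,25752063645)∘(3482,531) = (3482·168867574226+43·531·25752063645, 3482·25752063645+531·168867574226) = (1175993762661217,179337367525896)
n=5: (1175993762661217,179337367525896)∘(3482,531) = (3482·1175993762661217+43·531·179337367525896, 3482·179337367525896+531·1175993762661217) = (8189620394305140962,1248905401698276099)

3482 531
24248647 3697884
168867574226 25752063645
1175993762661217 179337367525896
8189620394305140962 1248905401698276099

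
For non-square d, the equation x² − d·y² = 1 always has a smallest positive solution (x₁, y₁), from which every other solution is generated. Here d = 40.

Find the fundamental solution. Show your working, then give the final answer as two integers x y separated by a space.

19 3

√40 → a₀=6, period (3,12); ℓ=2 even so k=1
step 0: (6, 1)  from 6·(1,0) + (0,1)
step 1: (19, 3)  from 3·(6,1) + (1,0)
fundamental: x₁=19, y₁=3  (since 361 − 40·9 = 1)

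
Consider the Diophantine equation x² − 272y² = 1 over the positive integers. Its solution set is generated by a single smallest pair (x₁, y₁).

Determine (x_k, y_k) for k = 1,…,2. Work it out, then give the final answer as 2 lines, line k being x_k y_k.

33 2
2177 132

√272 = [16; 2,32, …], period ℓ=2 (even) → k=1
step 0: (16, 1)  from 16·(1,0) + (0,1)
step 1: (33, 2)  from 2·(16,1) + (1,0)
fundamental: x₁=33, y₁=2  (since 1089 − 272·4 = 1)
k=2:  x_2 = 33·33+272·2·2 = 2177,  y_2 = 33·2+2·33 = 132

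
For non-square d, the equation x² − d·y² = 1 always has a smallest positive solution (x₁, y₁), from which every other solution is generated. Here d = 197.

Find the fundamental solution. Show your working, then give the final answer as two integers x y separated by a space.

393 28

[14; 28] for √197; ℓ=1 ⇒ convergent index 1
k=0  a_k=14  p_k/q_k = 14/1
k=1  a_k=28  p_k/q_k = 393/28
fundamental: x₁=393, y₁=28  (since 154449 − 197·784 = 1)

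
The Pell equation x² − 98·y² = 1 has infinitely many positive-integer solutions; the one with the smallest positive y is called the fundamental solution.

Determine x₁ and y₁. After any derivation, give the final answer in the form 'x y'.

[9; 1,8,1,18] for √98; ℓ=4 ⇒ convergent index 3
k=0  a_k=9  p_k/q_k = 9/1
…
k=2  a_k=8  p_k/q_k = 89/9
k=3  a_k=1  p_k/q_k = 99/10
(x₁, y₁) = (99, 10);  99² − 98·10² = 1 ✓

99 10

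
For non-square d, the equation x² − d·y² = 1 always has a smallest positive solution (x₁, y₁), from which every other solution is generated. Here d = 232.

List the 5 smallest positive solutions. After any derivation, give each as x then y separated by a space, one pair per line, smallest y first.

√232 → a₀=15, period (4,3,7,3,4,30); ℓ=6 even so k=5
k=0  a_k=15  p_k/q_k = 15/1
…
k=3  a_k=7  p_k/q_k = 1447/95
k=4  a_k=3  p_k/q_k = 4539/298
k=5  a_k=4  p_k/q_k = 19603/1287
(x₁, y₁) = (19603, 1287);  19603² − 232·1287² = 1 ✓
n=2: (19603,1287)∘(19603,1287) = (19603·19603+232·1287·1287, 19603·1287+1287·19603) = (768555217,50458122)
n=3: (768555217,50458122)∘(19603,1287) = (19603·768555217+232·1287·50458122, 19603·50458122+1287·768555217) = (30131975818099,1978261129845)
n=4: (30131975818099,1978261129845)∘(19603,1287) = (19603·30131975818099+232·1287·1978261129845, 19603·1978261129845+1287·30131975818099) = (1181354243155834177,77559705806244948)
n=5: (1181354243155834177,77559705806244948)∘(19603,1287) = (19603·1181354243155834177+232·1287·77559705806244948, 19603·77559705806244948+1287·1181354243155834177) = (46316174427035658925363,3040805823861378301443)

19603 1287
768555217 50458122
30131975818099 1978261129845
1181354243155834177 77559705806244948
46316174427035658925363 3040805823861378301443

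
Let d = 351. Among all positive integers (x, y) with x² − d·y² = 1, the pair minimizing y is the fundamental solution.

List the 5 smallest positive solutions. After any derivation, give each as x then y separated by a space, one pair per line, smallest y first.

d=351: √d = [18; 1,2,1,3,2,2,2,3,1,2,1,36] (ℓ=12, even), read p_11/q_11
k=0  a_k=18  p_k/q_k = 18/1
…
k=3  a_k=1  p_k/q_k = 75/4
k=4  a_k=3  p_k/q_k = 281/15
…
k=7  a_k=2  p_k/q_k = 3747/200
…
k=10  a_k=2  p_k/q_k = 45882/2449
k=11  a_k=1  p_k/q_k = 62425/3332
→ (62425, 3332).  Check: 62425²=3896880625, 351·3332²=3896880624, difference 1.
n=2: (62425,3332)∘(62425,3332) = (62425·62425+351·3332·3332, 62425·3332+3332·62425) = (7793761249,416000200)
n=3: (7793761249,416000200)∘(62425,3332) = (62425·7793761249+351·3332·416000200, 62425·416000200+3332·7793761249) = (973051091875225,51937624966668)
n=4: (973051091875225,51937624966668)∘(62425,3332) = (62425·973051091875225+351·3332·51937624966668, 62425·51937624966668+3332·973051091875225) = (121485428812828080001,6484412476672499600)
n=5: (121485428812828080001,6484412476672499600)∘(62425,3332) = (62425·121485428812828080001+351·3332·6484412476672499600, 62425·6484412476672499600+3332·121485428812828080001) = (15167455786308534696249625,809578897660623950093332)

62425 3332
7793761249 416000200
973051091875225 51937624966668
121485428812828080001 6484412476672499600
15167455786308534696249625 809578897660623950093332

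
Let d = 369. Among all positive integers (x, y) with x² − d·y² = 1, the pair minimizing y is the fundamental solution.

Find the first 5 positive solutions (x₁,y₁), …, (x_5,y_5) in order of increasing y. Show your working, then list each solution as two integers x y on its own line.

d=369: √d = [19; 4,1,3,2,7,4,7,2,3,1,4,38] (ℓ=12, even), read p_11/q_11
i=0: a=19 ⇒ p=19, q=1
i=1: a=4 ⇒ p=77, q=4
…
i=6: a=4 ⇒ p=25414, q=1323
i=7: a=7 ⇒ p=184045, q=9581
i=8: a=2 ⇒ p=393504, q=20485
i=9: a=3 ⇒ p=1364557, q=71036
i=10: a=1 ⇒ p=1758061, q=91521
i=11: a=4 ⇒ p=8396801, q=437120
→ (8396801, 437120).  Check: 8396801²=70506267033601, 369·437120²=70506267033600, difference 1.
k=2:  x_2 = 8396801·8396801+369·437120·437120 = 141012534067201,  y_2 = 8396801·437120+437120·8396801 = 7340819306240
k=3:  x_3 = 8396801·141012534067201+369·437120·7340819306240 = 2368108374136006451201,  y_3 = 8396801·7340819306240+437120·141012534067201 = 123278797782910239360
k=4:  x_4 = 8396801·2368108374136006451201+369·437120·123278797782910239360 = 39769069528107045198367948801,  y_4 = 8396801·123278797782910239360+437120·2368108374136006451201 = 2070295065004669620717268480
k=5:  x_5 = 8396801·39769069528107045198367948801+369·437120·2070295065004669620717268480 = 667865925565355162349028245713920001,  y_5 = 8396801·2070295065004669620717268480+437120·39769069528107045198367948801 = 34767711344252426473018978470025600

8396801 437120
141012534067201 7340819306240
2368108374136006451201 123278797782910239360
39769069528107045198367948801 2070295065004669620717268480
667865925565355162349028245713920001 34767711344252426473018978470025600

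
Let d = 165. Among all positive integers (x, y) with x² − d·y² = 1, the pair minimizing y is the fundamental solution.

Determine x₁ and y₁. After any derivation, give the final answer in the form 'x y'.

d=165: √d = [12; 1,5,2,5,1,24] (ℓ=6, even), read p_5/q_5
a_0=12:  p_0=12·1+0=12,  q_0=12·0+1=1
a_1=1:  p_1=1·12+1=13,  q_1=1·1+0=1
…
a_3=2:  p_3=2·77+13=167,  q_3=2·6+1=13
a_4=5:  p_4=5·167+77=912,  q_4=5·13+6=71
a_5=1:  p_5=1·912+167=1079,  q_5=1·71+13=84
fundamental: x₁=1079, y₁=84  (since 1164241 − 165·7056 = 1)

1079 84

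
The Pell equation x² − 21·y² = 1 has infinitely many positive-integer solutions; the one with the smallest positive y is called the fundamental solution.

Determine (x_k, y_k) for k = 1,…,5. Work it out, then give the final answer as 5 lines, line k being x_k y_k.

55 12
6049 1320
665335 145188
73180801 15969360
8049222775 1756484412

√21 = [4; 1,1,2,1,1,8, …], period ℓ=6 (even) → k=5
a_0=4:  p_0=4·1+0=4,  q_0=4·0+1=1
…
a_3=2:  p_3=2·9+5=23,  q_3=2·2+1=5
a_4=1:  p_4=1·23+9=32,  q_4=1·5+2=7
a_5=1:  p_5=1·32+23=55,  q_5=1·7+5=12
→ (55, 12).  Check: 55²=3025, 21·12²=3024, difference 1.
n=2: (55,12)∘(55,12) = (55·55+21·12·12, 55·12+12·55) = (6049,1320)
n=3: (6049,1320)∘(55,12) = (55·6049+21·12·1320, 55·1320+12·6049) = (665335,145188)
n=4: (665335,145188)∘(55,12) = (55·665335+21·12·145188, 55·145188+12·665335) = (73180801,15969360)
n=5: (73180801,15969360)∘(55,12) = (55·73180801+21·12·15969360, 55·15969360+12·73180801) = (8049222775,1756484412)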